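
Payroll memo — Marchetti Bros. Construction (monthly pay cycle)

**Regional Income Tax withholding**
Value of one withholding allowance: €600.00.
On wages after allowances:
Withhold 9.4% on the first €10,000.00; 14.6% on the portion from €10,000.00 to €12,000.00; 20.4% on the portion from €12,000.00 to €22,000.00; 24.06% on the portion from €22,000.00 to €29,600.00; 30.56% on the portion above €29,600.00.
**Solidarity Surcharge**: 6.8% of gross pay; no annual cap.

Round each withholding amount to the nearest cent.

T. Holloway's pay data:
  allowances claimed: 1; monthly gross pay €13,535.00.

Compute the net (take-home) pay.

€11,191.88

Regional Income Tax: taxable = €13,535.00 − 1×€600.00 = €12,935.00
  €1,232.00 + 20.4% × (€12,935.00 − €12,000.00) = €1,232.00 + 20.4% × €935.00 = €1,422.74
Solidarity Surcharge: 6.8% × €13,535.00 = €920.38
Total withheld: €1,422.74 + €920.38 = €2,343.12
Net pay: €13,535.00 − €2,343.12 = €11,191.88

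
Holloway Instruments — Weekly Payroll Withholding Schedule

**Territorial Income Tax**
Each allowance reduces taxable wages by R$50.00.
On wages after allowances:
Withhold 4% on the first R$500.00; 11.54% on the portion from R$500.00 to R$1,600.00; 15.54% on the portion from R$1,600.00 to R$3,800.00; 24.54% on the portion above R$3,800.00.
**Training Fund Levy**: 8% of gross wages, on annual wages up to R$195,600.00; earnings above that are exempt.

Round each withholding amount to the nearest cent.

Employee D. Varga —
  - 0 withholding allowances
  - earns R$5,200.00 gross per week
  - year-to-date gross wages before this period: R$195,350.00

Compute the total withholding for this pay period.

Territorial Income Tax: taxable = R$5,200.00
  R$488.82 + 24.54% × (R$5,200.00 − R$3,800.00) = R$488.82 + 24.54% × R$1,400.00 = R$832.38
Training Fund Levy: cap R$195,600.00 − YTD R$195,350.00 = R$250.00 subject; 8% × R$250.00 = R$20.00
Total: R$832.38 + R$20.00 = R$852.38

R$852.38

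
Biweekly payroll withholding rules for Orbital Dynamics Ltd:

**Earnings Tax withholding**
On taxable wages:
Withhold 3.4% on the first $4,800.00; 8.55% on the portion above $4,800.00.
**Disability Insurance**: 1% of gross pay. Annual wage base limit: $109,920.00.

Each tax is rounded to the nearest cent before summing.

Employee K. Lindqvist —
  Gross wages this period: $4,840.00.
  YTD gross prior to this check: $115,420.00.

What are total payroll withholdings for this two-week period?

$166.62

Earnings Tax: taxable = $4,840.00
  $163.20 + 8.55% × ($4,840.00 − $4,800.00) = $163.20 + 8.55% × $40.00 = $166.62
Disability Insurance: YTD $115,420.00 ≥ cap $109,920.00 → $0.00
Total: $166.62 + $0.00 = $166.62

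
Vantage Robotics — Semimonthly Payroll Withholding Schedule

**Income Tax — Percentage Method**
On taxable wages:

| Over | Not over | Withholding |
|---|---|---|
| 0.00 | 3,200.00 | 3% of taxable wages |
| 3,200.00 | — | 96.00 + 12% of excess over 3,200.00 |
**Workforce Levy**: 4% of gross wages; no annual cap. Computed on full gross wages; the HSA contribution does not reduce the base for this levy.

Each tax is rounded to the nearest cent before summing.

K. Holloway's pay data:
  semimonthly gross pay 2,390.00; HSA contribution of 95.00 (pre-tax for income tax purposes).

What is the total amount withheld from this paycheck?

Income Tax: taxable = 2,390.00 − 95.00 = 2,295.00
  3% × 2,295.00 = 68.85
Workforce Levy: 4% × 2,390.00 = 95.60
Total: 68.85 + 95.60 = 164.45

164.45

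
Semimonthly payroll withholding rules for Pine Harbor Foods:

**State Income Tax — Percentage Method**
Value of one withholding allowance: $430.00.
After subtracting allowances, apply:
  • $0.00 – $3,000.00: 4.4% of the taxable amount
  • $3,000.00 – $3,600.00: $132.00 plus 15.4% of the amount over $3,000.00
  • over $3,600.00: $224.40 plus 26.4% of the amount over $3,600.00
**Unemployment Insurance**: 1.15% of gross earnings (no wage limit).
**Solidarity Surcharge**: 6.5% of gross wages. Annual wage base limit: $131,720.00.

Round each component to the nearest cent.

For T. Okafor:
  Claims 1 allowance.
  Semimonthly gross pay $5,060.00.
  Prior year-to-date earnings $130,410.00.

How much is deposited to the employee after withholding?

State Income Tax: taxable = $5,060.00 − 1×$430.00 = $4,630.00
  $224.40 + 26.4% × ($4,630.00 − $3,600.00) = $224.40 + 26.4% × $1,030.00 = $496.32
Unemployment Insurance: 1.15% × $5,060.00 = $58.19
Solidarity Surcharge: cap $131,720.00 − YTD $130,410.00 = $1,310.00 subject; 6.5% × $1,310.00 = $85.15
Total withheld: $496.32 + $58.19 + $85.15 = $639.66
Net pay: $5,060.00 − $639.66 = $4,420.34

$4,420.34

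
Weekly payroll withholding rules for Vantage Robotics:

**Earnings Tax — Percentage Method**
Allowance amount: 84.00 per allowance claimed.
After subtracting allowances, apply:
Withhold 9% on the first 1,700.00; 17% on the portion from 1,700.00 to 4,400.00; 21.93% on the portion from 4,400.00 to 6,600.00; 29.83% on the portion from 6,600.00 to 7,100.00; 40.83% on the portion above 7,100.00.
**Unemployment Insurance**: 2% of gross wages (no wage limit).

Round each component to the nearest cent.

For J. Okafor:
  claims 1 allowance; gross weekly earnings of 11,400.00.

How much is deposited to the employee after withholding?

8,207.00

Earnings Tax: taxable = 11,400.00 − 1×84.00 = 11,316.00
  1,243.61 + 40.83% × (11,316.00 − 7,100.00) = 1,243.61 + 40.83% × 4,216.00 = 2,965.00
Unemployment Insurance: 2% × 11,400.00 = 228.00
Total withheld: 2,965.00 + 228.00 = 3,193.00
Net pay: 11,400.00 − 3,193.00 = 8,207.00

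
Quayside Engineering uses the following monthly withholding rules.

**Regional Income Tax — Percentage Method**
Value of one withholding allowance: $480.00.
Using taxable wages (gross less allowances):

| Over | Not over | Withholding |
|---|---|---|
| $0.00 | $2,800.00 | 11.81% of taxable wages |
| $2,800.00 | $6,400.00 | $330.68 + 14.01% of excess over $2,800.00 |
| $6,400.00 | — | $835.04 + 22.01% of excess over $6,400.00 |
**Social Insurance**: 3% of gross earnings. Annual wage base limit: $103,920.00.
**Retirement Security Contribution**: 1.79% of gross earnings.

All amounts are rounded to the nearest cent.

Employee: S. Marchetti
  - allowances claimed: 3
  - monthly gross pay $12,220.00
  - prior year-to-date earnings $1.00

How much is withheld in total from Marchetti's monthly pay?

$2,384.42

Regional Income Tax: taxable = $12,220.00 − 3×$480.00 = $10,780.00
  $835.04 + 22.01% × ($10,780.00 − $6,400.00) = $835.04 + 22.01% × $4,380.00 = $1,799.08
Social Insurance: 3% × $12,220.00 = $366.60
Retirement Security Contribution: 1.79% × $12,220.00 = $218.74
Total: $1,799.08 + $366.60 + $218.74 = $2,384.42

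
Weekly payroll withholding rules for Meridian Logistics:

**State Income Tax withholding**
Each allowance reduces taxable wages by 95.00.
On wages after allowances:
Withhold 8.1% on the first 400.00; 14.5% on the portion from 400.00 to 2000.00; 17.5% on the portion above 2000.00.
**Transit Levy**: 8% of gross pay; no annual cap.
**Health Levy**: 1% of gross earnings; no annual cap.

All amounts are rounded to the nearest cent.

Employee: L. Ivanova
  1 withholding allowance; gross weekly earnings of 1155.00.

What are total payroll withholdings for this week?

State Income Tax: taxable = 1155.00 − 1×95.00 = 1060.00
  32.40 + 14.5% × (1060.00 − 400.00) = 32.40 + 14.5% × 660.00 = 128.10
Transit Levy: 8% × 1155.00 = 92.40
Health Levy: 1% × 1155.00 = 11.55
Total: 128.10 + 92.40 + 11.55 = 232.05

232.05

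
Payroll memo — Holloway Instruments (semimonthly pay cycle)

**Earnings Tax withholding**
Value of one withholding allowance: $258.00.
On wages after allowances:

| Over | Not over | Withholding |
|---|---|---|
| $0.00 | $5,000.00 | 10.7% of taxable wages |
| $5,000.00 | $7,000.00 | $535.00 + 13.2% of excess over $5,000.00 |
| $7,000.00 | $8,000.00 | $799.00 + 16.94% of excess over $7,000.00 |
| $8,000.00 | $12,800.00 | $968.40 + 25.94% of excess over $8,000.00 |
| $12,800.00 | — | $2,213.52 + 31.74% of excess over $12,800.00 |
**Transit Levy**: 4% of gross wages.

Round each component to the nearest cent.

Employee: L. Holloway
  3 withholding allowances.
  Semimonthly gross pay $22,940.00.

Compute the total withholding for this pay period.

Earnings Tax: taxable = $22,940.00 − 3×$258.00 = $22,166.00
  $2,213.52 + 31.74% × ($22,166.00 − $12,800.00) = $2,213.52 + 31.74% × $9,366.00 = $5,186.29
Transit Levy: 4% × $22,940.00 = $917.60
Total: $5,186.29 + $917.60 = $6,103.89

$6,103.89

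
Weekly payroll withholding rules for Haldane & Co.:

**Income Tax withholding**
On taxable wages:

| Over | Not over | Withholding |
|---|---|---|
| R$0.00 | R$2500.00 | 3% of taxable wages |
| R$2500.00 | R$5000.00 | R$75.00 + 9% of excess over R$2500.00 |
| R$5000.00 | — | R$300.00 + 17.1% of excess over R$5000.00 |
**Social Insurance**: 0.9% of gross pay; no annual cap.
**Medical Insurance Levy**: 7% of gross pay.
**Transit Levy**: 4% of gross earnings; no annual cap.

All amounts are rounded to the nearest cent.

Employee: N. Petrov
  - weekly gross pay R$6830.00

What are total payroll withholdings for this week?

Income Tax: taxable = R$6830.00
  R$300.00 + 17.1% × (R$6830.00 − R$5000.00) = R$300.00 + 17.1% × R$1830.00 = R$612.93
Social Insurance: 0.9% × R$6830.00 = R$61.47
Medical Insurance Levy: 7% × R$6830.00 = R$478.10
Transit Levy: 4% × R$6830.00 = R$273.20
Total: R$612.93 + R$61.47 + R$478.10 + R$273.20 = R$1425.70

R$1425.70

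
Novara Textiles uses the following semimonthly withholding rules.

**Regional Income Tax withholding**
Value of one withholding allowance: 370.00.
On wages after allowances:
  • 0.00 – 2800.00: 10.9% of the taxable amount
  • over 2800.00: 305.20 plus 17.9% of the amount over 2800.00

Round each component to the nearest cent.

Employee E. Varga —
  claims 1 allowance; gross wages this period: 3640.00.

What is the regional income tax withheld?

Regional Income Tax: taxable = 3640.00 − 1×370.00 = 3270.00
  305.20 + 17.9% × (3270.00 − 2800.00) = 305.20 + 17.9% × 470.00 = 389.33

389.33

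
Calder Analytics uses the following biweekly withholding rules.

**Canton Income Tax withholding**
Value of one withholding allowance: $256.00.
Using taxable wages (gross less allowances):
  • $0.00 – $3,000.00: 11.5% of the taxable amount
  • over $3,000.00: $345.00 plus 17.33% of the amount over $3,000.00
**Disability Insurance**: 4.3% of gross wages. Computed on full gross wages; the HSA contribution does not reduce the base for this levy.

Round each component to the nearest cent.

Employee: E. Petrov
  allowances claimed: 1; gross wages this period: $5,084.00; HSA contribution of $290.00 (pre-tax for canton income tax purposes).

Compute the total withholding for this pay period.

Canton Income Tax: taxable = $5,084.00 − $290.00 − 1×$256.00 = $4,538.00
  $345.00 + 17.33% × ($4,538.00 − $3,000.00) = $345.00 + 17.33% × $1,538.00 = $611.54
Disability Insurance: 4.3% × $5,084.00 = $218.61
Total: $611.54 + $218.61 = $830.15

$830.15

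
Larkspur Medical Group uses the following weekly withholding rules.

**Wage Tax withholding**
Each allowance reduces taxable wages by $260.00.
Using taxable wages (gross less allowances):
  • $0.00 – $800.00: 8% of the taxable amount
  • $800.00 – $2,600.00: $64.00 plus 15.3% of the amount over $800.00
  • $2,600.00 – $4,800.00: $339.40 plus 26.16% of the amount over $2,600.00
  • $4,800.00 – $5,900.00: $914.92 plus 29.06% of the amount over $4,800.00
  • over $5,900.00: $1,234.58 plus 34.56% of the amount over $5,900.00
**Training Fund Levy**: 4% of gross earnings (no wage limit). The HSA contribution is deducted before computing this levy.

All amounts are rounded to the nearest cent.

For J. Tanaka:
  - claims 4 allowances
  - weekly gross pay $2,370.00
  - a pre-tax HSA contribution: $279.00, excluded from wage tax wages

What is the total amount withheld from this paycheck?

Wage Tax: taxable = $2,370.00 − $279.00 − 4×$260.00 = $1,051.00
  $64.00 + 15.3% × ($1,051.00 − $800.00) = $64.00 + 15.3% × $251.00 = $102.40
Training Fund Levy: 4% × $2,091.00 = $83.64
Total: $102.40 + $83.64 = $186.04

$186.04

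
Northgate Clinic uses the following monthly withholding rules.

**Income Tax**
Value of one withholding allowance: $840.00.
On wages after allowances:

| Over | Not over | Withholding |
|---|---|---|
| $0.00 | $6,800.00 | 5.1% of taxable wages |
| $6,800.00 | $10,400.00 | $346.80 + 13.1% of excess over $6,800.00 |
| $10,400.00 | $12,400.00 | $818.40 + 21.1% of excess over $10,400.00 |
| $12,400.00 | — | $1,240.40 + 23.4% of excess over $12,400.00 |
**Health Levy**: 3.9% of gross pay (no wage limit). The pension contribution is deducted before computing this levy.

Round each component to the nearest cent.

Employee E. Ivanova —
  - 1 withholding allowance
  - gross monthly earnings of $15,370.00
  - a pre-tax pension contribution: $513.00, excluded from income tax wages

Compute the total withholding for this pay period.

Income Tax: taxable = $15,370.00 − $513.00 − 1×$840.00 = $14,017.00
  $1,240.40 + 23.4% × ($14,017.00 − $12,400.00) = $1,240.40 + 23.4% × $1,617.00 = $1,618.78
Health Levy: 3.9% × $14,857.00 = $579.42
Total: $1,618.78 + $579.42 = $2,198.20

$2,198.20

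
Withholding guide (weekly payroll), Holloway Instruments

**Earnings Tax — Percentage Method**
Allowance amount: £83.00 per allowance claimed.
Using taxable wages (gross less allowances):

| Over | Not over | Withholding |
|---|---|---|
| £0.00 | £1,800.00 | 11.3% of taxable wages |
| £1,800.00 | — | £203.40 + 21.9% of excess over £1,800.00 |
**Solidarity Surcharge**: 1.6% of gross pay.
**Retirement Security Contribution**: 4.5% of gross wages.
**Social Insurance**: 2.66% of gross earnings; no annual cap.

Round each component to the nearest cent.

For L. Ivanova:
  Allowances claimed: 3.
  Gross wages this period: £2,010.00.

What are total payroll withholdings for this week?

£375.07

Earnings Tax: taxable = £2,010.00 − 3×£83.00 = £1,761.00
  11.3% × £1,761.00 = £198.99
Solidarity Surcharge: 1.6% × £2,010.00 = £32.16
Retirement Security Contribution: 4.5% × £2,010.00 = £90.45
Social Insurance: 2.66% × £2,010.00 = £53.47
Total: £198.99 + £32.16 + £90.45 + £53.47 = £375.07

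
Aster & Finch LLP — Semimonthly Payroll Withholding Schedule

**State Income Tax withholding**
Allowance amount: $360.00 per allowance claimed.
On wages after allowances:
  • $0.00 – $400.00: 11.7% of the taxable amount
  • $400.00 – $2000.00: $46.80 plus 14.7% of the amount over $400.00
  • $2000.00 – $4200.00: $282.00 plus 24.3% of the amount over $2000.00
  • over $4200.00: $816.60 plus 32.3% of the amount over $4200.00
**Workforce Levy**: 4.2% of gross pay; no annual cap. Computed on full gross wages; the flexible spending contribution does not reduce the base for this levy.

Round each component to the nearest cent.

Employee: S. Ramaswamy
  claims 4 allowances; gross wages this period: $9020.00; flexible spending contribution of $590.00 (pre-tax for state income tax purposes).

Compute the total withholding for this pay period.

$2096.61

State Income Tax: taxable = $9020.00 − $590.00 − 4×$360.00 = $6990.00
  $816.60 + 32.3% × ($6990.00 − $4200.00) = $816.60 + 32.3% × $2790.00 = $1717.77
Workforce Levy: 4.2% × $9020.00 = $378.84
Total: $1717.77 + $378.84 = $2096.61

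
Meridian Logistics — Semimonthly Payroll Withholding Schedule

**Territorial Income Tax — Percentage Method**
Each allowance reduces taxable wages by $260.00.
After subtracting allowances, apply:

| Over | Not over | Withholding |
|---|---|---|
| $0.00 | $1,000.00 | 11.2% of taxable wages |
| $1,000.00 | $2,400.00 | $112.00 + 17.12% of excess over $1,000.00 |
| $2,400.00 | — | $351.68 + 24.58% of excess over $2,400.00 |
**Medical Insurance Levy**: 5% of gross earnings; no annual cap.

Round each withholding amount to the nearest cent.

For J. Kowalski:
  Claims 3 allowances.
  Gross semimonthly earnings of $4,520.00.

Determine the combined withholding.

Territorial Income Tax: taxable = $4,520.00 − 3×$260.00 = $3,740.00
  $351.68 + 24.58% × ($3,740.00 − $2,400.00) = $351.68 + 24.58% × $1,340.00 = $681.05
Medical Insurance Levy: 5% × $4,520.00 = $226.00
Total: $681.05 + $226.00 = $907.05

$907.05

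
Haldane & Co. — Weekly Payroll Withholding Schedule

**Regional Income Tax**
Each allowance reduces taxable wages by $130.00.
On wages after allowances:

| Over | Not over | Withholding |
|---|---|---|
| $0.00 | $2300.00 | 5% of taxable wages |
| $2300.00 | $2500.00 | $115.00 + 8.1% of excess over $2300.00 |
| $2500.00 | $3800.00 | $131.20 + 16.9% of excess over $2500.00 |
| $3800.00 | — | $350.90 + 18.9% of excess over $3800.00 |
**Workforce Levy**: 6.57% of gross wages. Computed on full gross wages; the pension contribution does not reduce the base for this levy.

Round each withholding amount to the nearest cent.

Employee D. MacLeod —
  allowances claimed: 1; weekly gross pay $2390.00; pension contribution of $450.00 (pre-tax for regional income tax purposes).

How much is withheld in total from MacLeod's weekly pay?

Regional Income Tax: taxable = $2390.00 − $450.00 − 1×$130.00 = $1810.00
  5% × $1810.00 = $90.50
Workforce Levy: 6.57% × $2390.00 = $157.02
Total: $90.50 + $157.02 = $247.52

$247.52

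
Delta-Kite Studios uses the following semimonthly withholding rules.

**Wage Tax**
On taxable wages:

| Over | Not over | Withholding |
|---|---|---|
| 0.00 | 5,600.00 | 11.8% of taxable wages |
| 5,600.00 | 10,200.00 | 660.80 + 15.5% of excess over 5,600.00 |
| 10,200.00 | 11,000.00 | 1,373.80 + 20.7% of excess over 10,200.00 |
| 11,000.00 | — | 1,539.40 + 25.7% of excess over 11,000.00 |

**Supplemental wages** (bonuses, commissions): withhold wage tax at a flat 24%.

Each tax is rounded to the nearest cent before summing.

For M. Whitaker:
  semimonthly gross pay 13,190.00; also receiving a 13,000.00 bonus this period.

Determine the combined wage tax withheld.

5,222.23

Wage Tax: taxable = 13,190.00
  1,539.40 + 25.7% × (13,190.00 − 11,000.00) = 1,539.40 + 25.7% × 2,190.00 = 2,102.23
Supplemental (24% flat on bonus): 24% × 13,000.00 = 3,120.00
Total wage tax: 2,102.23 + 3,120.00 = 5,222.23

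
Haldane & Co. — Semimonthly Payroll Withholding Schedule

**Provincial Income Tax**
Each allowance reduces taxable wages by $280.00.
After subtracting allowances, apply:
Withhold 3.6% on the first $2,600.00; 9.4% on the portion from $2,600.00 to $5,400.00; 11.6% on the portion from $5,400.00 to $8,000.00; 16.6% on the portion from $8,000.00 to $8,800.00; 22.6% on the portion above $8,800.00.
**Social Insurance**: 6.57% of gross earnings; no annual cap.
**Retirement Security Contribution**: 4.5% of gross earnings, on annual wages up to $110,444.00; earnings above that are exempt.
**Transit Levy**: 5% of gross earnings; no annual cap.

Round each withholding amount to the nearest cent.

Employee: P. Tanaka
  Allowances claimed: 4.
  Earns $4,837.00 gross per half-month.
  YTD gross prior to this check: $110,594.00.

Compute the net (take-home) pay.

Provincial Income Tax: taxable = $4,837.00 − 4×$280.00 = $3,717.00
  $93.60 + 9.4% × ($3,717.00 − $2,600.00) = $93.60 + 9.4% × $1,117.00 = $198.60
Social Insurance: 6.57% × $4,837.00 = $317.79
Retirement Security Contribution: YTD $110,594.00 ≥ cap $110,444.00 → $0.00
Transit Levy: 5% × $4,837.00 = $241.85
Total withheld: $198.60 + $317.79 + $0.00 + $241.85 = $758.24
Net pay: $4,837.00 − $758.24 = $4,078.76

$4,078.76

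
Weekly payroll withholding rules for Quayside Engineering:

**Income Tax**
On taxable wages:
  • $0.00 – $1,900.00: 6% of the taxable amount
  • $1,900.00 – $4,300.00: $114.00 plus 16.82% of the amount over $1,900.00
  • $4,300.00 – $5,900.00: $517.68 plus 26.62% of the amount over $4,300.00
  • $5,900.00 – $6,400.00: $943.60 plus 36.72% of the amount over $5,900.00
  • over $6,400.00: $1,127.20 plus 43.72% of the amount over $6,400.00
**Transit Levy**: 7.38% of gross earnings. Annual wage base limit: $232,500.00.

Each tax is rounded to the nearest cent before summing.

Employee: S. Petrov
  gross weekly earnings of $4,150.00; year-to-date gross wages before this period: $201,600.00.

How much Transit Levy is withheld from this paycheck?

Transit Levy: 7.38% × $4,150.00 = $306.27

$306.27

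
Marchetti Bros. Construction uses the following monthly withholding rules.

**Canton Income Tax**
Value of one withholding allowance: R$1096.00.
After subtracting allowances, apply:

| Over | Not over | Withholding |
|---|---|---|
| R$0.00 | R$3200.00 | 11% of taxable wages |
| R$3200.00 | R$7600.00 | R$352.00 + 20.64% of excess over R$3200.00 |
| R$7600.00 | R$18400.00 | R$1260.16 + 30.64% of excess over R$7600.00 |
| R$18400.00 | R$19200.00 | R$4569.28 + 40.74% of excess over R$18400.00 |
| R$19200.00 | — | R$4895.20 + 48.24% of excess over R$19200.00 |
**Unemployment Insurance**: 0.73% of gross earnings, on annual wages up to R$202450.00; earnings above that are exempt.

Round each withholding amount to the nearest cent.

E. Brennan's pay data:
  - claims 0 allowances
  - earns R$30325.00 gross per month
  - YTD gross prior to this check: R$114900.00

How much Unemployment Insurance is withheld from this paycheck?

Unemployment Insurance: 0.73% × R$30325.00 = R$221.37

R$221.37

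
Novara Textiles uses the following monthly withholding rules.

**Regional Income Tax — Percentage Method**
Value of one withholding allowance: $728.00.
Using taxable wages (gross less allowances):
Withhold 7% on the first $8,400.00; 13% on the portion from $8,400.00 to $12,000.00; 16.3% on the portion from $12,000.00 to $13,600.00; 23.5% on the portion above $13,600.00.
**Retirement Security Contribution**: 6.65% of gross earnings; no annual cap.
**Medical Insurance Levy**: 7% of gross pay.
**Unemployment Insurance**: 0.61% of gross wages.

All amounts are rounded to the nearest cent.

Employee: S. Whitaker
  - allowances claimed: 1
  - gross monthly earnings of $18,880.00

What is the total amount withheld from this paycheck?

$5,078.81

Regional Income Tax: taxable = $18,880.00 − 1×$728.00 = $18,152.00
  $1,316.80 + 23.5% × ($18,152.00 − $13,600.00) = $1,316.80 + 23.5% × $4,552.00 = $2,386.52
Retirement Security Contribution: 6.65% × $18,880.00 = $1,255.52
Medical Insurance Levy: 7% × $18,880.00 = $1,321.60
Unemployment Insurance: 0.61% × $18,880.00 = $115.17
Total: $2,386.52 + $1,255.52 + $1,321.60 + $115.17 = $5,078.81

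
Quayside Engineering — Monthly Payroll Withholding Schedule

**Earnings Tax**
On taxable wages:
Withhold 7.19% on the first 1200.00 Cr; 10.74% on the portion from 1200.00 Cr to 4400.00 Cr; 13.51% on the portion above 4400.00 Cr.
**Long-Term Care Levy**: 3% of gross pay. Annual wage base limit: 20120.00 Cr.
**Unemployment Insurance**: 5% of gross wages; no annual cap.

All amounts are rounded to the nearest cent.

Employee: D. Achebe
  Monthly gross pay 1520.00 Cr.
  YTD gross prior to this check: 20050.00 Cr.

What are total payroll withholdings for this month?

Earnings Tax: taxable = 1520.00 Cr
  86.28 Cr + 10.74% × (1520.00 Cr − 1200.00 Cr) = 86.28 Cr + 10.74% × 320.00 Cr = 120.65 Cr
Long-Term Care Levy: cap 20120.00 Cr − YTD 20050.00 Cr = 70.00 Cr subject; 3% × 70.00 Cr = 2.10 Cr
Unemployment Insurance: 5% × 1520.00 Cr = 76.00 Cr
Total: 120.65 Cr + 2.10 Cr + 76.00 Cr = 198.75 Cr

198.75 Cr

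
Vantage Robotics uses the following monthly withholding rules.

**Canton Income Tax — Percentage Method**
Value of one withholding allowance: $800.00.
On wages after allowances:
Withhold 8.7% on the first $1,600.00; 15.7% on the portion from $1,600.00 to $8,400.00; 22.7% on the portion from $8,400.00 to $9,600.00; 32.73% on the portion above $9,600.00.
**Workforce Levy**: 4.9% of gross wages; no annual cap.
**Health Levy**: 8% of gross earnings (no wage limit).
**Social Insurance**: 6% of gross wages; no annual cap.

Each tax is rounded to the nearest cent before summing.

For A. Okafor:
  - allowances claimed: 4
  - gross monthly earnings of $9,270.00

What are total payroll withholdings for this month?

$2,593.02

Canton Income Tax: taxable = $9,270.00 − 4×$800.00 = $6,070.00
  $139.20 + 15.7% × ($6,070.00 − $1,600.00) = $139.20 + 15.7% × $4,470.00 = $840.99
Workforce Levy: 4.9% × $9,270.00 = $454.23
Health Levy: 8% × $9,270.00 = $741.60
Social Insurance: 6% × $9,270.00 = $556.20
Total: $840.99 + $454.23 + $741.60 + $556.20 = $2,593.02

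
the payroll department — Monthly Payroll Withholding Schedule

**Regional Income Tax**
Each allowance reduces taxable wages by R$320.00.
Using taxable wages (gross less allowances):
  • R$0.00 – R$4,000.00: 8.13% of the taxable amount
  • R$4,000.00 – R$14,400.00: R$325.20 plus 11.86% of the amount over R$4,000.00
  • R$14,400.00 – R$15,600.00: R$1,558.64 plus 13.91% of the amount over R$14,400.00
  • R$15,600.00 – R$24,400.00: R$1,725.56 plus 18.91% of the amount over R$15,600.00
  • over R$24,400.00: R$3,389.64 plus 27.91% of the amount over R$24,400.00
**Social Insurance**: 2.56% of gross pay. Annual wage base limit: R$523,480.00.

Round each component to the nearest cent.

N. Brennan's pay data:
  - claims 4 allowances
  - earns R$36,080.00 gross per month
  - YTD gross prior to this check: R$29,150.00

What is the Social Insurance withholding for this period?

R$923.65

Social Insurance: 2.56% × R$36,080.00 = R$923.65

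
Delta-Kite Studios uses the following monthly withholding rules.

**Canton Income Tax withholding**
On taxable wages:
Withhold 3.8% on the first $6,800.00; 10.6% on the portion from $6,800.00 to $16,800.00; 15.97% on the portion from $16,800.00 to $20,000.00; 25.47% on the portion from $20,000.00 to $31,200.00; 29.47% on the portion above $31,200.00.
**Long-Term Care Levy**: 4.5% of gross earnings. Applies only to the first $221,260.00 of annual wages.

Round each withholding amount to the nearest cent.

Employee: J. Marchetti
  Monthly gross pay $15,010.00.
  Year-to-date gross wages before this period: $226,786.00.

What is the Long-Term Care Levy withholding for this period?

$0.00

Long-Term Care Levy: YTD $226,786.00 ≥ cap $221,260.00 → $0.00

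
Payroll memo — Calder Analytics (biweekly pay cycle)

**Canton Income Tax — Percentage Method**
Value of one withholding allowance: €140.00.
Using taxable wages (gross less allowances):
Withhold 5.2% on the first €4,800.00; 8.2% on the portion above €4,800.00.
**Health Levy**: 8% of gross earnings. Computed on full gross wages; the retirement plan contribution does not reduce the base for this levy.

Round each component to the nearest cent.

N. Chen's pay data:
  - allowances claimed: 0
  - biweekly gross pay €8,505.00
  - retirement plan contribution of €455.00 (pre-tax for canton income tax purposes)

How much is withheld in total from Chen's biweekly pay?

Canton Income Tax: taxable = €8,505.00 − €455.00 = €8,050.00
  €249.60 + 8.2% × (€8,050.00 − €4,800.00) = €249.60 + 8.2% × €3,250.00 = €516.10
Health Levy: 8% × €8,505.00 = €680.40
Total: €516.10 + €680.40 = €1,196.50

€1,196.50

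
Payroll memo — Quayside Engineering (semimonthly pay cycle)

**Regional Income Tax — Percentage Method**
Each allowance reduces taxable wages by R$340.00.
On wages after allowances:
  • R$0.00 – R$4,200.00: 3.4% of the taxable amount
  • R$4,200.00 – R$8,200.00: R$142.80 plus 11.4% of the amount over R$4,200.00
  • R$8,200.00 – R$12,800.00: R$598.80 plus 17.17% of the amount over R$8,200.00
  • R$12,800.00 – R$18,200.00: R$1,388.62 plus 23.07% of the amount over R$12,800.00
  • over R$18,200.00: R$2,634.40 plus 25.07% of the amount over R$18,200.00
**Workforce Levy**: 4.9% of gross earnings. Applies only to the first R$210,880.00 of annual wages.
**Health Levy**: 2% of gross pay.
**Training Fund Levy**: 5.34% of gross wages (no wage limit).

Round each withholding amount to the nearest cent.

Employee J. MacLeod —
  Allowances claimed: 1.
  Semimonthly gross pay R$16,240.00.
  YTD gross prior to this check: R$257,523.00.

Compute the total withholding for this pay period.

Regional Income Tax: taxable = R$16,240.00 − 1×R$340.00 = R$15,900.00
  R$1,388.62 + 23.07% × (R$15,900.00 − R$12,800.00) = R$1,388.62 + 23.07% × R$3,100.00 = R$2,103.79
Workforce Levy: YTD R$257,523.00 ≥ cap R$210,880.00 → R$0.00
Health Levy: 2% × R$16,240.00 = R$324.80
Training Fund Levy: 5.34% × R$16,240.00 = R$867.22
Total: R$2,103.79 + R$0.00 + R$324.80 + R$867.22 = R$3,295.81

R$3,295.81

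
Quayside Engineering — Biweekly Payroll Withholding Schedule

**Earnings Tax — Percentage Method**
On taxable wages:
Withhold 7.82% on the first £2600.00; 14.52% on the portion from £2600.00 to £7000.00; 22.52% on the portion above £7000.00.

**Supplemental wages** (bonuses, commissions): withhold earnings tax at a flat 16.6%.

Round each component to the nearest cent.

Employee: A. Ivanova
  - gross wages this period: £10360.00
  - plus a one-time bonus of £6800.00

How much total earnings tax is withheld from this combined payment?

£2727.67

Earnings Tax: taxable = £10360.00
  £842.20 + 22.52% × (£10360.00 − £7000.00) = £842.20 + 22.52% × £3360.00 = £1598.87
Supplemental (16.6% flat on bonus): 16.6% × £6800.00 = £1128.80
Total earnings tax: £1598.87 + £1128.80 = £2727.67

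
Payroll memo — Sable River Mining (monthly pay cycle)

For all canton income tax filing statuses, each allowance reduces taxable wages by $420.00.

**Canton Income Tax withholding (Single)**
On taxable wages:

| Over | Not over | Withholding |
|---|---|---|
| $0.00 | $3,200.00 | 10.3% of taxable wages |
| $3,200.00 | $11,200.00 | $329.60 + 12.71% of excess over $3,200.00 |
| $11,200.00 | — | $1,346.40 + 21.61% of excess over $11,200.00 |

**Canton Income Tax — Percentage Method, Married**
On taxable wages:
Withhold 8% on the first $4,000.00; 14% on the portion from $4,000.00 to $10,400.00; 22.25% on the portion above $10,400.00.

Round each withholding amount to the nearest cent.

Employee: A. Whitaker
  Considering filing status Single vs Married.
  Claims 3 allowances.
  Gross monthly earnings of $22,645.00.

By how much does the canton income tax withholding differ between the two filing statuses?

Canton Income Tax (Single): taxable = $22,645.00 − 3×$420.00 = $21,385.00
  $1,346.40 + 21.61% × ($21,385.00 − $11,200.00) = $1,346.40 + 21.61% × $10,185.00 = $3,547.38
Canton Income Tax (Married): taxable = $22,645.00 − 3×$420.00 = $21,385.00
  $1,216.00 + 22.25% × ($21,385.00 − $10,400.00) = $1,216.00 + 22.25% × $10,985.00 = $3,660.16
Difference: |$3,547.38 − $3,660.16| = $112.78 (higher under Married)

$112.78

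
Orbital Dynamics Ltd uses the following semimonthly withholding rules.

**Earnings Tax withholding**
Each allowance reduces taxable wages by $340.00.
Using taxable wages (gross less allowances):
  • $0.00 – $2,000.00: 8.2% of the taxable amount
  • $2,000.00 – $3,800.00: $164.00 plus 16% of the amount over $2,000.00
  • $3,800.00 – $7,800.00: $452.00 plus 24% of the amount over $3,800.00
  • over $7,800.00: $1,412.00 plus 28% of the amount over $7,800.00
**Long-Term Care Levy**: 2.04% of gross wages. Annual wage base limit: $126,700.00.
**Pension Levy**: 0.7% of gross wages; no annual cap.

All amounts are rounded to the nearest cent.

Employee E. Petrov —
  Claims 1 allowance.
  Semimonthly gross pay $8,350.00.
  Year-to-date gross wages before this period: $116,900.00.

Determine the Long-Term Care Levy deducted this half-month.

$170.34

Long-Term Care Levy: 2.04% × $8,350.00 = $170.34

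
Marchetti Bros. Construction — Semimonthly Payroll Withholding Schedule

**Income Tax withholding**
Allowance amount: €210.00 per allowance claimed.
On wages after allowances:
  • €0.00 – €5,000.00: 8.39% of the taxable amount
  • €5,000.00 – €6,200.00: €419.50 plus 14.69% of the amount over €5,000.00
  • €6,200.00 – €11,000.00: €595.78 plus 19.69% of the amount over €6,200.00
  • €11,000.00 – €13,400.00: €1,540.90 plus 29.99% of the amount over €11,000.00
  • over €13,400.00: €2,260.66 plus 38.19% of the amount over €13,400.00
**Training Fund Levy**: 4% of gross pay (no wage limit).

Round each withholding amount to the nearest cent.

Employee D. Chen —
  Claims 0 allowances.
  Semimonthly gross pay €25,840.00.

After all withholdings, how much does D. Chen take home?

€17,794.90

Income Tax: taxable = €25,840.00
  €2,260.66 + 38.19% × (€25,840.00 − €13,400.00) = €2,260.66 + 38.19% × €12,440.00 = €7,011.50
Training Fund Levy: 4% × €25,840.00 = €1,033.60
Total withheld: €7,011.50 + €1,033.60 = €8,045.10
Net pay: €25,840.00 − €8,045.10 = €17,794.90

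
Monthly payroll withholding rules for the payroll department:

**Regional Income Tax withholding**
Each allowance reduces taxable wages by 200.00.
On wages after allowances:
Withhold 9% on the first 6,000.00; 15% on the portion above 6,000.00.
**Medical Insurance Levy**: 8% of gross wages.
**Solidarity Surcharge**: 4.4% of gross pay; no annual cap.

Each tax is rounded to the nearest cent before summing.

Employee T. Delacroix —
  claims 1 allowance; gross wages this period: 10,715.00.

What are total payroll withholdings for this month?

Regional Income Tax: taxable = 10,715.00 − 1×200.00 = 10,515.00
  540.00 + 15% × (10,515.00 − 6,000.00) = 540.00 + 15% × 4,515.00 = 1,217.25
Medical Insurance Levy: 8% × 10,715.00 = 857.20
Solidarity Surcharge: 4.4% × 10,715.00 = 471.46
Total: 1,217.25 + 857.20 + 471.46 = 2,545.91

2,545.91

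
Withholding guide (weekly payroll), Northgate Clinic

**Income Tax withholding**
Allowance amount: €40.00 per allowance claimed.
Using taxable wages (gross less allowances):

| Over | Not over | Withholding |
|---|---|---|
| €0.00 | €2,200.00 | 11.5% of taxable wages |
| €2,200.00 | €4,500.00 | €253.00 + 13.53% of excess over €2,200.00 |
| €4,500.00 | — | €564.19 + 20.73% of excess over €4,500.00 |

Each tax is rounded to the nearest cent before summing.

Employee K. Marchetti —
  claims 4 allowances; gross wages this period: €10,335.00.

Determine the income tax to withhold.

Income Tax: taxable = €10,335.00 − 4×€40.00 = €10,175.00
  €564.19 + 20.73% × (€10,175.00 − €4,500.00) = €564.19 + 20.73% × €5,675.00 = €1,740.62

€1,740.62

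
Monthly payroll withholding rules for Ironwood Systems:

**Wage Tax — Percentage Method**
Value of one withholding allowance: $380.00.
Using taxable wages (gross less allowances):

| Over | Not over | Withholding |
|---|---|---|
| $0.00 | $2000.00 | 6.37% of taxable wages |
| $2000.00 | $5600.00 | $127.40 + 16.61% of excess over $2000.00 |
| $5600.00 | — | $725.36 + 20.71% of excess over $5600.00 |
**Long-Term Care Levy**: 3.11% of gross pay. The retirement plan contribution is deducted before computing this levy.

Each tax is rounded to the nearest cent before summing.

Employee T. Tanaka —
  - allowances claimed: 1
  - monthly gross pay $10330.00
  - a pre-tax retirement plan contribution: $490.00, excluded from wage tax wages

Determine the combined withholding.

$1830.79

Wage Tax: taxable = $10330.00 − $490.00 − 1×$380.00 = $9460.00
  $725.36 + 20.71% × ($9460.00 − $5600.00) = $725.36 + 20.71% × $3860.00 = $1524.77
Long-Term Care Levy: 3.11% × $9840.00 = $306.02
Total: $1524.77 + $306.02 = $1830.79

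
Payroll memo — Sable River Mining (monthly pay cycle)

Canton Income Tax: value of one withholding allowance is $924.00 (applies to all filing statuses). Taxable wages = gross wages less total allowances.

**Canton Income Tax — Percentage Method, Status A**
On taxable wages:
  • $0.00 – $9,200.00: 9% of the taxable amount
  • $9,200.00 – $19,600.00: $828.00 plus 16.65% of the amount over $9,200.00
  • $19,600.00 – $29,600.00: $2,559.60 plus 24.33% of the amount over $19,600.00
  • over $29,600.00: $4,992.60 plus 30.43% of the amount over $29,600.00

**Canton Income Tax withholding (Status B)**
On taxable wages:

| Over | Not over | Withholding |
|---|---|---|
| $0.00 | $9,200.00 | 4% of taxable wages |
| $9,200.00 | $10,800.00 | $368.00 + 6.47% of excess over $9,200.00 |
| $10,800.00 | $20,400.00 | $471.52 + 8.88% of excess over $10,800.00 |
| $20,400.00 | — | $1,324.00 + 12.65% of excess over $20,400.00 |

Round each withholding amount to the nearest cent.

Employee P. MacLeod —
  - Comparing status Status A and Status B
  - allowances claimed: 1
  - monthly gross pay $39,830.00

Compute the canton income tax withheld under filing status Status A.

$7,824.42

Canton Income Tax (Status A): taxable = $39,830.00 − 1×$924.00 = $38,906.00
  $4,992.60 + 30.43% × ($38,906.00 − $29,600.00) = $4,992.60 + 30.43% × $9,306.00 = $7,824.42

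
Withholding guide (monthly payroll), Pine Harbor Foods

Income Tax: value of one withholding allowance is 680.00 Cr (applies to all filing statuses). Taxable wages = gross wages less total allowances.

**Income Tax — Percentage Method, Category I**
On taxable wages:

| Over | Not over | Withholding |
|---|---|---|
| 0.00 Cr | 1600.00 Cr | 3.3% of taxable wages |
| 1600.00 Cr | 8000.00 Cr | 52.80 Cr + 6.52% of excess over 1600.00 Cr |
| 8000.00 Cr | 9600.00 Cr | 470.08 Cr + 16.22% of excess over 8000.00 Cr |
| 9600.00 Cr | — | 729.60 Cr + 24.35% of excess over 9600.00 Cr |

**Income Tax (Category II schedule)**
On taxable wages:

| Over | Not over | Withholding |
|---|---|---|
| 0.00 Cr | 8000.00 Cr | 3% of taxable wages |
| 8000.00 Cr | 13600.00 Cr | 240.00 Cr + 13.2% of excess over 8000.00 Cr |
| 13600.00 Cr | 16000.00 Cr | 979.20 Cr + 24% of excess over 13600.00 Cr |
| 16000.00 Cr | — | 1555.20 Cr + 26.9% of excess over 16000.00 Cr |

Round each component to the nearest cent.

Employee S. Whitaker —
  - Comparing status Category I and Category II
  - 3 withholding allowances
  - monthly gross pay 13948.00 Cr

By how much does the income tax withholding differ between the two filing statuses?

Income Tax (Category I): taxable = 13948.00 Cr − 3×680.00 Cr = 11908.00 Cr
  729.60 Cr + 24.35% × (11908.00 Cr − 9600.00 Cr) = 729.60 Cr + 24.35% × 2308.00 Cr = 1291.60 Cr
Income Tax (Category II): taxable = 13948.00 Cr − 3×680.00 Cr = 11908.00 Cr
  240.00 Cr + 13.2% × (11908.00 Cr − 8000.00 Cr) = 240.00 Cr + 13.2% × 3908.00 Cr = 755.86 Cr
Difference: |1291.60 Cr − 755.86 Cr| = 535.74 Cr (higher under Category I)

535.74 Cr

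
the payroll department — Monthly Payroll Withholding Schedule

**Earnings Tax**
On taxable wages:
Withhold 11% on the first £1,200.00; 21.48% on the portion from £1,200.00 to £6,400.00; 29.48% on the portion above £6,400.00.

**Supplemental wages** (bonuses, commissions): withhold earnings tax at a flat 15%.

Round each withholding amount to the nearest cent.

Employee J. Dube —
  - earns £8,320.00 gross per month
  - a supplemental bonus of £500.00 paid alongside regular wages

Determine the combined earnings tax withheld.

£1,889.98

Earnings Tax: taxable = £8,320.00
  £1,248.96 + 29.48% × (£8,320.00 − £6,400.00) = £1,248.96 + 29.48% × £1,920.00 = £1,814.98
Supplemental (15% flat on bonus): 15% × £500.00 = £75.00
Total earnings tax: £1,814.98 + £75.00 = £1,889.98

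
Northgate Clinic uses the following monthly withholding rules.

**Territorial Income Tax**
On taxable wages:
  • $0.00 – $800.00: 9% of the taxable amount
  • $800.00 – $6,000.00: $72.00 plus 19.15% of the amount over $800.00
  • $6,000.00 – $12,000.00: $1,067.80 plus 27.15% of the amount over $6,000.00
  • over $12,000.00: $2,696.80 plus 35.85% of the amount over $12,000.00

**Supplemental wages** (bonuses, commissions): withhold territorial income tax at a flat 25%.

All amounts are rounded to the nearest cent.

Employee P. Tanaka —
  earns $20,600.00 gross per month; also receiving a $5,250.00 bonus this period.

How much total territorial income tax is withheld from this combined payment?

Territorial Income Tax: taxable = $20,600.00
  $2,696.80 + 35.85% × ($20,600.00 − $12,000.00) = $2,696.80 + 35.85% × $8,600.00 = $5,779.90
Supplemental (25% flat on bonus): 25% × $5,250.00 = $1,312.50
Total territorial income tax: $5,779.90 + $1,312.50 = $7,092.40

$7,092.40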